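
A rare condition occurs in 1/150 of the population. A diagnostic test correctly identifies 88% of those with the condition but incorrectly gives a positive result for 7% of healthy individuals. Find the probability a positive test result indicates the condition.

Let D = the rare event, + = positive/flagged.
P(D) = 1/150
P(+|D) = 88/100 = 22/25
P(+|D') = 7/100
P(+) = P(+|D)P(D) + P(+|D')P(D')
     = \frac{22}{25} × \frac{1}{150} + \frac{7}{100} × \frac{149}{150}
     = \frac{377}{5000}
P(D|+) = P(+|D)P(D)/P(+) = \frac{88}{1131}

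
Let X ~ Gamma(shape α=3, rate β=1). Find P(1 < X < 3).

P(1 < X < 3) = ∫_{1}^{3} f(x) dx
where f(x) = \frac{x^{2} e^{- x}}{2}
= \frac{-17 + 5 e^{2}}{2 e^{3}}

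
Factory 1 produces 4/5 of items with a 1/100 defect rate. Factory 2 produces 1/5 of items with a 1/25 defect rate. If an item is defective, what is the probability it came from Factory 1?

Using Bayes' theorem:
P(F1) = 4/5, P(D|F1) = 1/100
P(F2) = 1/5, P(D|F2) = 1/25
P(D) = P(D|F1)P(F1) + P(D|F2)P(F2)
     = \frac{2}{125}
P(F1|D) = P(D|F1)P(F1) / P(D)
= \frac{1}{2}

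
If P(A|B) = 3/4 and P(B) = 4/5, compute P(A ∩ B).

By definition, P(A|B) = P(A ∩ B) / P(B)
So P(A ∩ B) = P(A|B) × P(B)
= 3/4 × 4/5
= 3/5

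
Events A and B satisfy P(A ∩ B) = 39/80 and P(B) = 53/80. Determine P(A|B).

P(A|B) = P(A ∩ B) / P(B)
= (39/80) / (53/80)
= 39/53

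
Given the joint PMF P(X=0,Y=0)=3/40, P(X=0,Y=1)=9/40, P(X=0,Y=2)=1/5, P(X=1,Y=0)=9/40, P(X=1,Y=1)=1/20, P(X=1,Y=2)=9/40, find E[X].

First find marginal of X:
P(X=0) = 1/2
P(X=1) = 1/2
E[X] = 0 × 1/2 + 1 × 1/2 = 1/2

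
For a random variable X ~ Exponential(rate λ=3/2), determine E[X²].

Using the identity E[X²] = Var(X) + (E[X])²:
E[X] = \frac{2}{3}
Var(X) = \frac{4}{9}
E[X²] = \frac{4}{9} + (\frac{2}{3})²
= \frac{8}{9}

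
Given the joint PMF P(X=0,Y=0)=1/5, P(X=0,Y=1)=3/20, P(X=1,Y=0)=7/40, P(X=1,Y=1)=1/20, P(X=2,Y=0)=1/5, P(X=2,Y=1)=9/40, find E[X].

First find marginal of X:
P(X=0) = 7/20
P(X=1) = 9/40
P(X=2) = 17/40
E[X] = 0 × 7/20 + 1 × 9/40 + 2 × 17/40 = 43/40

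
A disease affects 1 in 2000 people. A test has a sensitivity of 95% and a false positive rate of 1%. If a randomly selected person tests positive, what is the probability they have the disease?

Let D = the rare event, + = positive/flagged.
P(D) = 1/2000
P(+|D) = 95/100 = 19/20
P(+|D') = 1/100
P(+) = P(+|D)P(D) + P(+|D')P(D')
     = \frac{19}{20} × \frac{1}{2000} + \frac{1}{100} × \frac{1999}{2000}
     = \frac{1047}{100000}
P(D|+) = P(+|D)P(D)/P(+) = \frac{95}{2094}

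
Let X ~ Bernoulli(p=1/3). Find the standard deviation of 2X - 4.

For X ~ Bernoulli(p=1/3):
Var(X) = \frac{2}{9}
SD(X) = √(Var(X)) = √(\frac{2}{9}) = \frac{\sqrt{2}}{3}
SD(2X - 4) = |2| × SD(X) = 2 × \frac{\sqrt{2}}{3} = \frac{2 \sqrt{2}}{3}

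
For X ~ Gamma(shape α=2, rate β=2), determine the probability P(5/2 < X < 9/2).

P(5/2 < X < 9/2) = ∫_{5/2}^{9/2} f(x) dx
where f(x) = 4 x e^{- 2 x}
= \frac{2 \left(-5 + 3 e^{4}\right)}{e^{9}}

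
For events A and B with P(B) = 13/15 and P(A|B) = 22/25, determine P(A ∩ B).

By definition, P(A|B) = P(A ∩ B) / P(B)
So P(A ∩ B) = P(A|B) × P(B)
= 22/25 × 13/15
= 286/375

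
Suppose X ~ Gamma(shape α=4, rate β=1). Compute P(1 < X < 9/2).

P(1 < X < 9/2) = ∫_{1}^{9/2} f(x) dx
where f(x) = \frac{x^{3} e^{- x}}{6}
= - \frac{493}{16 e^{\frac{9}{2}}} + \frac{8}{3 e}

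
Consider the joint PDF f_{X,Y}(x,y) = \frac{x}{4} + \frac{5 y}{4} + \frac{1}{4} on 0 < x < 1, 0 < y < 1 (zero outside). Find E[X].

E[X] = ∫_0^1 ∫_0^1 x × f(x,y) dy dx
= ∫_0^1 ∫_0^1 x × (\frac{x}{4} + \frac{5 y}{4} + \frac{1}{4}) dy dx
= \frac{25}{48}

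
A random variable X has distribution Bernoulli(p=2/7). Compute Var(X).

For X ~ Bernoulli(p=2/7):
Var(X) = \frac{10}{49}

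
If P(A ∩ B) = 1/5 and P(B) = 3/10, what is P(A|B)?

P(A|B) = P(A ∩ B) / P(B)
= (1/5) / (3/10)
= 2/3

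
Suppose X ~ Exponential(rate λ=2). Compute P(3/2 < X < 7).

P(3/2 < X < 7) = ∫_{3/2}^{7} f(x) dx
where f(x) = 2 e^{- 2 x}
= - \frac{1 - e^{11}}{e^{14}}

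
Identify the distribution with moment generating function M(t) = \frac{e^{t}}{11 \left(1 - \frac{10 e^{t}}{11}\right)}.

The MGF M(t) = \frac{e^{t}}{11 \left(1 - \frac{10 e^{t}}{11}\right)} is the standard form for the Geometric distribution.
Comparing with the known MGF formula identifies: Geometric(p=1/11), X = trial number of first success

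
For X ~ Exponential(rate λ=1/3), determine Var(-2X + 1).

For X ~ Exponential(rate λ=1/3):
Var(X) = 9
Var(-2X + 1) = (-2)² × Var(X) = 4 × 9 = 36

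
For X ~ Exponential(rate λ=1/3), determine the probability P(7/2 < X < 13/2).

P(7/2 < X < 13/2) = ∫_{7/2}^{13/2} f(x) dx
where f(x) = \frac{e^{- \frac{x}{3}}}{3}
= - \frac{1 - e}{e^{\frac{13}{6}}}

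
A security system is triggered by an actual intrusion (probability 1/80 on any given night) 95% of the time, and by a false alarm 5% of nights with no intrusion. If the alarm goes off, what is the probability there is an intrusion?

Let D = the rare event, + = positive/flagged.
P(D) = 1/80
P(+|D) = 95/100 = 19/20
P(+|D') = 5/100 = 1/20
P(+) = P(+|D)P(D) + P(+|D')P(D')
     = \frac{19}{20} × \frac{1}{80} + \frac{1}{20} × \frac{79}{80}
     = \frac{49}{800}
P(D|+) = P(+|D)P(D)/P(+) = \frac{19}{98}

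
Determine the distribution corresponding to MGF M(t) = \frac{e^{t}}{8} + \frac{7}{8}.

The MGF M(t) = \frac{e^{t}}{8} + \frac{7}{8} is the standard form for the Bernoulli distribution.
Comparing with the known MGF formula identifies: Bernoulli(p=1/8)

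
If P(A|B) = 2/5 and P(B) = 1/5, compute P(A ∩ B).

By definition, P(A|B) = P(A ∩ B) / P(B)
So P(A ∩ B) = P(A|B) × P(B)
= 2/5 × 1/5
= 2/25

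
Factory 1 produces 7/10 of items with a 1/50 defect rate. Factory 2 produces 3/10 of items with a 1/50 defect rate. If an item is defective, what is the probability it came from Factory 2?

Using Bayes' theorem:
P(F1) = 7/10, P(D|F1) = 1/50
P(F2) = 3/10, P(D|F2) = 1/50
P(D) = P(D|F1)P(F1) + P(D|F2)P(F2)
     = \frac{1}{50}
P(F2|D) = P(D|F2)P(F2) / P(D)
= \frac{3}{10}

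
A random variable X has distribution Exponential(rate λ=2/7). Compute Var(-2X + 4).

For X ~ Exponential(rate λ=2/7):
Var(X) = \frac{49}{4}
Var(-2X + 4) = (-2)² × Var(X) = 4 × \frac{49}{4} = 49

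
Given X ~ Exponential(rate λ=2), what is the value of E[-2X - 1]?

For X ~ Exponential(rate λ=2):
E[X] = \frac{1}{2}
E[-2X - 1] = -2 × E[X] - 1 = -2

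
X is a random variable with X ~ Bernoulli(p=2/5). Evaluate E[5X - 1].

For X ~ Bernoulli(p=2/5):
E[X] = \frac{2}{5}
E[5X - 1] = 5 × E[X] - 1 = 1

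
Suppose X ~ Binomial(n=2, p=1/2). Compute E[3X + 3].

For X ~ Binomial(n=2, p=1/2):
E[X] = 1
E[3X + 3] = 3 × E[X] + 3 = 6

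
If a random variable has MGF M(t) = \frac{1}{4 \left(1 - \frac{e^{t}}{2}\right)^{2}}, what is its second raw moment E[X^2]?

To find E[X^2], compute M^(2)(0):
M^(1)(t) = \frac{e^{t}}{4 \left(1 - \frac{e^{t}}{2}\right)^{3}}
M^(2)(t) = \frac{e^{t}}{4 \left(1 - \frac{e^{t}}{2}\right)^{3}} + \frac{3 e^{2 t}}{8 \left(1 - \frac{e^{t}}{2}\right)^{4}}
M^(2)(0) = 8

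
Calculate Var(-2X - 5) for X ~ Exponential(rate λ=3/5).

For X ~ Exponential(rate λ=3/5):
Var(X) = \frac{25}{9}
Var(-2X - 5) = (-2)² × Var(X) = 4 × \frac{25}{9} = \frac{100}{9}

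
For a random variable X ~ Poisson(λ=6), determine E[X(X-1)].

E[X(X-1)] = E[X² - X] = E[X²] - E[X]
E[X] = 6
E[X²] = Var(X) + (E[X])² = 6 + (6)² = 42
E[X(X-1)] = 42 - 6 = 36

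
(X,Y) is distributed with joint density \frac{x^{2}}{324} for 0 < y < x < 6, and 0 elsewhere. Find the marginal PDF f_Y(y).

f_Y(y) = ∫_y^6 \frac{x^{2}}{324} dx = \frac{2}{9} - \frac{y^{3}}{972}
for 0 < y < 6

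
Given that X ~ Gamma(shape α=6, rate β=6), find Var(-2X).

For X ~ Gamma(shape α=6, rate β=6):
Var(X) = \frac{1}{6}
Var(-2X) = (-2)² × Var(X) = 4 × \frac{1}{6} = \frac{2}{3}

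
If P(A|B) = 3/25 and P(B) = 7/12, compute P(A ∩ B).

By definition, P(A|B) = P(A ∩ B) / P(B)
So P(A ∩ B) = P(A|B) × P(B)
= 3/25 × 7/12
= 7/100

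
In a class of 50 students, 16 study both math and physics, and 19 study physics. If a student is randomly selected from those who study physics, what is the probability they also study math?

P(A ∩ B) = 16/50 = 8/25
P(B) = 19/50
P(A|B) = P(A ∩ B) / P(B) = (8/25) / (19/50) = 16/19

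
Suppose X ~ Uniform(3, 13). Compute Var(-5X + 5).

For X ~ Uniform(3, 13):
Var(X) = \frac{25}{3}
Var(-5X + 5) = (-5)² × Var(X) = 25 × \frac{25}{3} = \frac{625}{3}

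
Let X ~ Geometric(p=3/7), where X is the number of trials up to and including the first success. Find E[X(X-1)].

E[X(X-1)] = E[X² - X] = E[X²] - E[X]
E[X] = \frac{7}{3}
E[X²] = Var(X) + (E[X])² = \frac{28}{9} + (\frac{7}{3})² = \frac{77}{9}
E[X(X-1)] = \frac{77}{9} - \frac{7}{3} = \frac{56}{9}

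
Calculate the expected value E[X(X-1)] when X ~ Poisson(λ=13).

E[X(X-1)] = E[X² - X] = E[X²] - E[X]
E[X] = 13
E[X²] = Var(X) + (E[X])² = 13 + (13)² = 182
E[X(X-1)] = 182 - 13 = 169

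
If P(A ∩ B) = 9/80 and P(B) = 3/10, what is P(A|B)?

P(A|B) = P(A ∩ B) / P(B)
= (9/80) / (3/10)
= 3/8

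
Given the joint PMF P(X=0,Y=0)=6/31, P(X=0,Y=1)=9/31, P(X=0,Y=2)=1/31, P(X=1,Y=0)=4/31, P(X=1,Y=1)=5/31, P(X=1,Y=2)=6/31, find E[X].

First find marginal of X:
P(X=0) = 16/31
P(X=1) = 15/31
E[X] = 0 × 16/31 + 1 × 15/31 = 15/31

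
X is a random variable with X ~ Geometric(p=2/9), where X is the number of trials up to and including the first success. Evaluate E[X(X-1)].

E[X(X-1)] = E[X² - X] = E[X²] - E[X]
E[X] = \frac{9}{2}
E[X²] = Var(X) + (E[X])² = \frac{63}{4} + (\frac{9}{2})² = 36
E[X(X-1)] = 36 - \frac{9}{2} = \frac{63}{2}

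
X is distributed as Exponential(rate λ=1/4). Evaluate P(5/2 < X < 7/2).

P(5/2 < X < 7/2) = ∫_{5/2}^{7/2} f(x) dx
where f(x) = \frac{e^{- \frac{x}{4}}}{4}
= - \frac{1 - e^{\frac{1}{4}}}{e^{\frac{7}{8}}}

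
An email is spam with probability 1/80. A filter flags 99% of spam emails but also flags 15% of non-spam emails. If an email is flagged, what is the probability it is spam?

Let D = the rare event, + = positive/flagged.
P(D) = 1/80
P(+|D) = 99/100
P(+|D') = 15/100 = 3/20
P(+) = P(+|D)P(D) + P(+|D')P(D')
     = \frac{99}{100} × \frac{1}{80} + \frac{3}{20} × \frac{79}{80}
     = \frac{321}{2000}
P(D|+) = P(+|D)P(D)/P(+) = \frac{33}{428}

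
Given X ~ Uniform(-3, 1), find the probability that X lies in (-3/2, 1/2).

P(-3/2 < X < 1/2) = ∫_{-3/2}^{1/2} f(x) dx
where f(x) = \frac{1}{4}
= \frac{1}{2}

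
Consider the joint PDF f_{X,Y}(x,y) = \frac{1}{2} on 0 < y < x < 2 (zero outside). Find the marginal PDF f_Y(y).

f_Y(y) = ∫_y^2 \frac{1}{2} dx = 1 - \frac{y}{2}
for 0 < y < 2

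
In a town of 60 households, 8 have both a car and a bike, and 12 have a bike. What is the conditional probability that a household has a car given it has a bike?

P(A ∩ B) = 8/60 = 2/15
P(B) = 12/60 = 1/5
P(A|B) = P(A ∩ B) / P(B) = (2/15) / (1/5) = 2/3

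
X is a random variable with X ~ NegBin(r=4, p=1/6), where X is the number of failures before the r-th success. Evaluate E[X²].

Using the identity E[X²] = Var(X) + (E[X])²:
E[X] = 20
Var(X) = 120
E[X²] = 120 + (20)²
= 520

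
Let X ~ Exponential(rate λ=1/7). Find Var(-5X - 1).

For X ~ Exponential(rate λ=1/7):
Var(X) = 49
Var(-5X - 1) = (-5)² × Var(X) = 25 × 49 = 1225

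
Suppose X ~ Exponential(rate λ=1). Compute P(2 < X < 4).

P(2 < X < 4) = ∫_{2}^{4} f(x) dx
where f(x) = e^{- x}
= - \frac{1 - e^{2}}{e^{4}}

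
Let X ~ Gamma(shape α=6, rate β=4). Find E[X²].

Using the identity E[X²] = Var(X) + (E[X])²:
E[X] = \frac{3}{2}
Var(X) = \frac{3}{8}
E[X²] = \frac{3}{8} + (\frac{3}{2})²
= \frac{21}{8}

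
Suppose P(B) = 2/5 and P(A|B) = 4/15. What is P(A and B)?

By definition, P(A|B) = P(A ∩ B) / P(B)
So P(A ∩ B) = P(A|B) × P(B)
= 4/15 × 2/5
= 8/75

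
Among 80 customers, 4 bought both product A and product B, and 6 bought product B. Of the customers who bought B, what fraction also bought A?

P(A ∩ B) = 4/80 = 1/20
P(B) = 6/80 = 3/40
P(A|B) = P(A ∩ B) / P(B) = (1/20) / (3/40) = 2/3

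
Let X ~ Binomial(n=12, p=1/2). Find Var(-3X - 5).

For X ~ Binomial(n=12, p=1/2):
Var(X) = 3
Var(-3X - 5) = (-3)² × Var(X) = 9 × 3 = 27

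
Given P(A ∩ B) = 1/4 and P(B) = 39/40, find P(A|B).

P(A|B) = P(A ∩ B) / P(B)
= (1/4) / (39/40)
= 10/39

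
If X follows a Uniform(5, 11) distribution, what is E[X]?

For X ~ Uniform(5, 11), the expected value is:
E[X] = 8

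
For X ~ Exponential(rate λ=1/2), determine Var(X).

For X ~ Exponential(rate λ=1/2):
Var(X) = 4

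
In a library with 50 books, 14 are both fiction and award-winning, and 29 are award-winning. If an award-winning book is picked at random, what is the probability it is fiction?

P(A ∩ B) = 14/50 = 7/25
P(B) = 29/50
P(A|B) = P(A ∩ B) / P(B) = (7/25) / (29/50) = 14/29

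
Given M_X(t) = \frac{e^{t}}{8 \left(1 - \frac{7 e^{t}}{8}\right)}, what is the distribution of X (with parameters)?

The MGF M(t) = \frac{e^{t}}{8 \left(1 - \frac{7 e^{t}}{8}\right)} is the standard form for the Geometric distribution.
Comparing with the known MGF formula identifies: Geometric(p=1/8), X = trial number of first success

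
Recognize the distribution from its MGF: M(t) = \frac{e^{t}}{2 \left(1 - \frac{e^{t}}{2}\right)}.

The MGF M(t) = \frac{e^{t}}{2 \left(1 - \frac{e^{t}}{2}\right)} is the standard form for the Geometric distribution.
Comparing with the known MGF formula identifies: Geometric(p=1/2), X = trial number of first success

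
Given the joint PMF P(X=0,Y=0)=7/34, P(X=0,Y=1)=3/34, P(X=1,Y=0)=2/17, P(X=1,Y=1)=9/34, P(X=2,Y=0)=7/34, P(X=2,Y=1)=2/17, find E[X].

First find marginal of X:
P(X=0) = 5/17
P(X=1) = 13/34
P(X=2) = 11/34
E[X] = 0 × 5/17 + 1 × 13/34 + 2 × 11/34 = 35/34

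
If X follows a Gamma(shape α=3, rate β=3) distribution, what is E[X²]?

Using the identity E[X²] = Var(X) + (E[X])²:
E[X] = 1
Var(X) = \frac{1}{3}
E[X²] = \frac{1}{3} + (1)²
= \frac{4}{3}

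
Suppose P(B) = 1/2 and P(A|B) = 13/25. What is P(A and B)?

By definition, P(A|B) = P(A ∩ B) / P(B)
So P(A ∩ B) = P(A|B) × P(B)
= 13/25 × 1/2
= 13/50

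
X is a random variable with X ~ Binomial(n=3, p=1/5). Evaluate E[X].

For X ~ Binomial(n=3, p=1/5), the expected value is:
E[X] = \frac{3}{5}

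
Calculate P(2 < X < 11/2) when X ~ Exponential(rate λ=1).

P(2 < X < 11/2) = ∫_{2}^{11/2} f(x) dx
where f(x) = e^{- x}
= - \frac{1}{e^{\frac{11}{2}}} + e^{-2}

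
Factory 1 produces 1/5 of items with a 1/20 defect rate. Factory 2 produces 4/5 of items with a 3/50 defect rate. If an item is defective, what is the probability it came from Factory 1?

Using Bayes' theorem:
P(F1) = 1/5, P(D|F1) = 1/20
P(F2) = 4/5, P(D|F2) = 3/50
P(D) = P(D|F1)P(F1) + P(D|F2)P(F2)
     = \frac{29}{500}
P(F1|D) = P(D|F1)P(F1) / P(D)
= \frac{5}{29}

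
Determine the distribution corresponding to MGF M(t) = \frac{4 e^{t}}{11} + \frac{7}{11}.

The MGF M(t) = \frac{4 e^{t}}{11} + \frac{7}{11} is the standard form for the Bernoulli distribution.
Comparing with the known MGF formula identifies: Bernoulli(p=4/11)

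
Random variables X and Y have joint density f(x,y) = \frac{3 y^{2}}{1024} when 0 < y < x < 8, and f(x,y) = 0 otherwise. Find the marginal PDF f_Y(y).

f_Y(y) = ∫_y^8 \frac{3 y^{2}}{1024} dx = \frac{3 y^{2} \left(8 - y\right)}{1024}
for 0 < y < 8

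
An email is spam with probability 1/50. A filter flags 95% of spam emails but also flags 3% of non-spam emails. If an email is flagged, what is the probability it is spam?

Let D = the rare event, + = positive/flagged.
P(D) = 1/50
P(+|D) = 95/100 = 19/20
P(+|D') = 3/100
P(+) = P(+|D)P(D) + P(+|D')P(D')
     = \frac{19}{20} × \frac{1}{50} + \frac{3}{100} × \frac{49}{50}
     = \frac{121}{2500}
P(D|+) = P(+|D)P(D)/P(+) = \frac{95}{242}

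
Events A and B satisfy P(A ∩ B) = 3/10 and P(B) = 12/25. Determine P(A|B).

P(A|B) = P(A ∩ B) / P(B)
= (3/10) / (12/25)
= 5/8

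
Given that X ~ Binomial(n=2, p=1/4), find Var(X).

For X ~ Binomial(n=2, p=1/4):
Var(X) = \frac{3}{8}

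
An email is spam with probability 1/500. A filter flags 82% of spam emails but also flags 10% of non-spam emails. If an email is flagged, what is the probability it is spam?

Let D = the rare event, + = positive/flagged.
P(D) = 1/500
P(+|D) = 82/100 = 41/50
P(+|D') = 10/100 = 1/10
P(+) = P(+|D)P(D) + P(+|D')P(D')
     = \frac{41}{50} × \frac{1}{500} + \frac{1}{10} × \frac{499}{500}
     = \frac{317}{3125}
P(D|+) = P(+|D)P(D)/P(+) = \frac{41}{2536}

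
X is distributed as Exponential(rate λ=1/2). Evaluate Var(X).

For X ~ Exponential(rate λ=1/2):
Var(X) = 4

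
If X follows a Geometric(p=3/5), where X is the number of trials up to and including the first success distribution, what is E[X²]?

Using the identity E[X²] = Var(X) + (E[X])²:
E[X] = \frac{5}{3}
Var(X) = \frac{10}{9}
E[X²] = \frac{10}{9} + (\frac{5}{3})²
= \frac{35}{9}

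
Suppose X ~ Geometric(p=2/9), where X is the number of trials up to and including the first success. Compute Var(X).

For X ~ Geometric(p=2/9), where X is the number of trials up to and including the first success:
Var(X) = \frac{63}{4}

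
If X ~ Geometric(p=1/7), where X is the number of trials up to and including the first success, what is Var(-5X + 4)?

For X ~ Geometric(p=1/7), where X is the number of trials up to and including the first success:
Var(X) = 42
Var(-5X + 4) = (-5)² × Var(X) = 25 × 42 = 1050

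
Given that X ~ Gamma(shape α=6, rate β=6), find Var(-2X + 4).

For X ~ Gamma(shape α=6, rate β=6):
Var(X) = \frac{1}{6}
Var(-2X + 4) = (-2)² × Var(X) = 4 × \frac{1}{6} = \frac{2}{3}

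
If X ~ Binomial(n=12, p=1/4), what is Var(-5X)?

For X ~ Binomial(n=12, p=1/4):
Var(X) = \frac{9}{4}
Var(-5X) = (-5)² × Var(X) = 25 × \frac{9}{4} = \frac{225}{4}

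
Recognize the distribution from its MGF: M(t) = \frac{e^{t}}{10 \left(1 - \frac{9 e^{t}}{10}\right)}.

The MGF M(t) = \frac{e^{t}}{10 \left(1 - \frac{9 e^{t}}{10}\right)} is the standard form for the Geometric distribution.
Comparing with the known MGF formula identifies: Geometric(p=1/10), X = trial number of first success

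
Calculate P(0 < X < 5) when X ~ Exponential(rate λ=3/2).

P(0 < X < 5) = ∫_{0}^{5} f(x) dx
where f(x) = \frac{3 e^{- \frac{3 x}{2}}}{2}
= 1 - e^{- \frac{15}{2}}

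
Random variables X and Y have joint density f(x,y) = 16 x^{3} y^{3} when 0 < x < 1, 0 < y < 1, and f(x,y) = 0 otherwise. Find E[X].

E[X] = ∫_0^1 ∫_0^1 x × f(x,y) dy dx
= ∫_0^1 ∫_0^1 x × (16 x^{3} y^{3}) dy dx
= \frac{4}{5}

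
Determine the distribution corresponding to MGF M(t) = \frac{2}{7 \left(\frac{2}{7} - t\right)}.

The MGF M(t) = \frac{2}{7 \left(\frac{2}{7} - t\right)} is the standard form for the Exponential distribution.
Comparing with the known MGF formula identifies: Exponential(rate λ=2/7)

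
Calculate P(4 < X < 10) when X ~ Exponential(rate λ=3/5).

P(4 < X < 10) = ∫_{4}^{10} f(x) dx
where f(x) = \frac{3 e^{- \frac{3 x}{5}}}{5}
= - \frac{1}{e^{6}} + e^{- \frac{12}{5}}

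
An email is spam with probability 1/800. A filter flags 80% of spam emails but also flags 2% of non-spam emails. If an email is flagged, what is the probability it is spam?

Let D = the rare event, + = positive/flagged.
P(D) = 1/800
P(+|D) = 80/100 = 4/5
P(+|D') = 2/100 = 1/50
P(+) = P(+|D)P(D) + P(+|D')P(D')
     = \frac{4}{5} × \frac{1}{800} + \frac{1}{50} × \frac{799}{800}
     = \frac{839}{40000}
P(D|+) = P(+|D)P(D)/P(+) = \frac{40}{839}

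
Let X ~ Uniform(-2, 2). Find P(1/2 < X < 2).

P(1/2 < X < 2) = ∫_{1/2}^{2} f(x) dx
where f(x) = \frac{1}{4}
= \frac{3}{8}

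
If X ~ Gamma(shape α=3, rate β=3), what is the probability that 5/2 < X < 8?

P(5/2 < X < 8) = ∫_{5/2}^{8} f(x) dx
where f(x) = \frac{27 x^{2} e^{- 3 x}}{2}
= - \frac{313}{e^{24}} + \frac{293}{8 e^{\frac{15}{2}}}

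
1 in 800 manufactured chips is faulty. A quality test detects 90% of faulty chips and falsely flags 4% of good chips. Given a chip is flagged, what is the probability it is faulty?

Let D = the rare event, + = positive/flagged.
P(D) = 1/800
P(+|D) = 90/100 = 9/10
P(+|D') = 4/100 = 1/25
P(+) = P(+|D)P(D) + P(+|D')P(D')
     = \frac{9}{10} × \frac{1}{800} + \frac{1}{25} × \frac{799}{800}
     = \frac{1643}{40000}
P(D|+) = P(+|D)P(D)/P(+) = \frac{45}{1643}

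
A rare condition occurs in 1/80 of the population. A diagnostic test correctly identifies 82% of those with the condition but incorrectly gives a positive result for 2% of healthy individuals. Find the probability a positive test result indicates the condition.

Let D = the rare event, + = positive/flagged.
P(D) = 1/80
P(+|D) = 82/100 = 41/50
P(+|D') = 2/100 = 1/50
P(+) = P(+|D)P(D) + P(+|D')P(D')
     = \frac{41}{50} × \frac{1}{80} + \frac{1}{50} × \frac{79}{80}
     = \frac{3}{100}
P(D|+) = P(+|D)P(D)/P(+) = \frac{41}{120}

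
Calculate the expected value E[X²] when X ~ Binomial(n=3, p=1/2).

Using the identity E[X²] = Var(X) + (E[X])²:
E[X] = \frac{3}{2}
Var(X) = \frac{3}{4}
E[X²] = \frac{3}{4} + (\frac{3}{2})²
= 3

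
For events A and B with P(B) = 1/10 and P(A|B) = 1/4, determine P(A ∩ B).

By definition, P(A|B) = P(A ∩ B) / P(B)
So P(A ∩ B) = P(A|B) × P(B)
= 1/4 × 1/10
= 1/40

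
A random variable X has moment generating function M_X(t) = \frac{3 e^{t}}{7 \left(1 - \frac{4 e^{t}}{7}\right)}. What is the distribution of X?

The MGF M(t) = \frac{3 e^{t}}{7 \left(1 - \frac{4 e^{t}}{7}\right)} is the standard form for the Geometric distribution.
Comparing with the known MGF formula identifies: Geometric(p=3/7), X = trial number of first success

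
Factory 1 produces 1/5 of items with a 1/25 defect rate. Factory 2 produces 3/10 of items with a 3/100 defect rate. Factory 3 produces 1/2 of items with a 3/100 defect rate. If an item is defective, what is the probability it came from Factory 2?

Using Bayes' theorem:
P(F1) = 1/5, P(D|F1) = 1/25
P(F2) = 3/10, P(D|F2) = 3/100
P(F3) = 1/2, P(D|F3) = 3/100
P(D) = P(D|F1)P(F1) + P(D|F2)P(F2) + P(D|F3)P(F3)
     = \frac{4}{125}
P(F2|D) = P(D|F2)P(F2) / P(D)
= \frac{9}{32}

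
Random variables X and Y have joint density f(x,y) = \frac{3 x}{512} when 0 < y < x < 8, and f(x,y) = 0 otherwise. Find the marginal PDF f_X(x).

f_X(x) = ∫_0^x \frac{3 x}{512} dy = \frac{3 x^{2}}{512}
for 0 < x < 8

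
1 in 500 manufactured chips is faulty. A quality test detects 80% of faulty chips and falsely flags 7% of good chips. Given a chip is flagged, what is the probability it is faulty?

Let D = the rare event, + = positive/flagged.
P(D) = 1/500
P(+|D) = 80/100 = 4/5
P(+|D') = 7/100
P(+) = P(+|D)P(D) + P(+|D')P(D')
     = \frac{4}{5} × \frac{1}{500} + \frac{7}{100} × \frac{499}{500}
     = \frac{3573}{50000}
P(D|+) = P(+|D)P(D)/P(+) = \frac{80}{3573}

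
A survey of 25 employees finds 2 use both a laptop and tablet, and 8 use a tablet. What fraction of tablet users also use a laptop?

P(A ∩ B) = 2/25
P(B) = 8/25
P(A|B) = P(A ∩ B) / P(B) = (2/25) / (8/25) = 1/4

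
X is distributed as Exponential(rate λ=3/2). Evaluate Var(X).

For X ~ Exponential(rate λ=3/2):
Var(X) = \frac{4}{9}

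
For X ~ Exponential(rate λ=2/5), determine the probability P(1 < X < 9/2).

P(1 < X < 9/2) = ∫_{1}^{9/2} f(x) dx
where f(x) = \frac{2 e^{- \frac{2 x}{5}}}{5}
= - \frac{1 - e^{\frac{7}{5}}}{e^{\frac{9}{5}}}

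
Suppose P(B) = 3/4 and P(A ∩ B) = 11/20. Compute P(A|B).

P(A|B) = P(A ∩ B) / P(B)
= (11/20) / (3/4)
= 11/15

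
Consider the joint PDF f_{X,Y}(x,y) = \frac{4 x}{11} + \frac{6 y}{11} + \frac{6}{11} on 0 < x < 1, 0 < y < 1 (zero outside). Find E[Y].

E[Y] = ∫_0^1 ∫_0^1 y × f(x,y) dx dy
= \frac{6}{11}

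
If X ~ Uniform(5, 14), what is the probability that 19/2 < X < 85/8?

P(19/2 < X < 85/8) = ∫_{19/2}^{85/8} f(x) dx
where f(x) = \frac{1}{9}
= \frac{1}{8}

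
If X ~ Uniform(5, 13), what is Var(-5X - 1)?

For X ~ Uniform(5, 13):
Var(X) = \frac{16}{3}
Var(-5X - 1) = (-5)² × Var(X) = 25 × \frac{16}{3} = \frac{400}{3}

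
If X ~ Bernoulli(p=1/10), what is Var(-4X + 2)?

For X ~ Bernoulli(p=1/10):
Var(X) = \frac{9}{100}
Var(-4X + 2) = (-4)² × Var(X) = 16 × \frac{9}{100} = \frac{36}{25}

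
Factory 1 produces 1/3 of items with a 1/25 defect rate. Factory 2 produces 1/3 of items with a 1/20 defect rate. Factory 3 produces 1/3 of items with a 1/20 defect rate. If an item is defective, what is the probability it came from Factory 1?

Using Bayes' theorem:
P(F1) = 1/3, P(D|F1) = 1/25
P(F2) = 1/3, P(D|F2) = 1/20
P(F3) = 1/3, P(D|F3) = 1/20
P(D) = P(D|F1)P(F1) + P(D|F2)P(F2) + P(D|F3)P(F3)
     = \frac{7}{150}
P(F1|D) = P(D|F1)P(F1) / P(D)
= \frac{2}{7}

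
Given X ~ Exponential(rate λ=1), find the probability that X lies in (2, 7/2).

P(2 < X < 7/2) = ∫_{2}^{7/2} f(x) dx
where f(x) = e^{- x}
= - \frac{1}{e^{\frac{7}{2}}} + e^{-2}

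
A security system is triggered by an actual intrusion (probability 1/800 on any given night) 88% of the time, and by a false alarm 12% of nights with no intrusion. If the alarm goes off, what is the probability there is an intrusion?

Let D = the rare event, + = positive/flagged.
P(D) = 1/800
P(+|D) = 88/100 = 22/25
P(+|D') = 12/100 = 3/25
P(+) = P(+|D)P(D) + P(+|D')P(D')
     = \frac{22}{25} × \frac{1}{800} + \frac{3}{25} × \frac{799}{800}
     = \frac{2419}{20000}
P(D|+) = P(+|D)P(D)/P(+) = \frac{22}{2419}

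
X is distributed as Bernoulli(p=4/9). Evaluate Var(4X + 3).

For X ~ Bernoulli(p=4/9):
Var(X) = \frac{20}{81}
Var(4X + 3) = (4)² × Var(X) = 16 × \frac{20}{81} = \frac{320}{81}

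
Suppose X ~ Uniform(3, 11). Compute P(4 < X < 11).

P(4 < X < 11) = ∫_{4}^{11} f(x) dx
where f(x) = \frac{1}{8}
= \frac{7}{8}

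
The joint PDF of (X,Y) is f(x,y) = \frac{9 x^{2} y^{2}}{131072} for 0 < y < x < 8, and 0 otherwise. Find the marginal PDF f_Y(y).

f_Y(y) = ∫_y^8 \frac{9 x^{2} y^{2}}{131072} dx = \frac{3 y^{2} \left(512 - y^{3}\right)}{131072}
for 0 < y < 8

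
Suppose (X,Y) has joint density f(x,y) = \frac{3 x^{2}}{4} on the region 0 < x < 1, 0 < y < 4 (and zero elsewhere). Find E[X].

f_X(x) = ∫_0^4 \frac{3 x^{2}}{4} dy = 3 x^{2}
E[X] = ∫_0^1 x × (3 x^{2}) dx = \frac{3}{4}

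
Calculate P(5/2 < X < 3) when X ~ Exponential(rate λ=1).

P(5/2 < X < 3) = ∫_{5/2}^{3} f(x) dx
where f(x) = e^{- x}
= - \frac{1}{e^{3}} + e^{- \frac{5}{2}}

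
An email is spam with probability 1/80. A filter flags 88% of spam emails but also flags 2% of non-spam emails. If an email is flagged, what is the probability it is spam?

Let D = the rare event, + = positive/flagged.
P(D) = 1/80
P(+|D) = 88/100 = 22/25
P(+|D') = 2/100 = 1/50
P(+) = P(+|D)P(D) + P(+|D')P(D')
     = \frac{22}{25} × \frac{1}{80} + \frac{1}{50} × \frac{79}{80}
     = \frac{123}{4000}
P(D|+) = P(+|D)P(D)/P(+) = \frac{44}{123}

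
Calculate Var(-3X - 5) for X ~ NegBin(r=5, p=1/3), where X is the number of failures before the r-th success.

For X ~ NegBin(r=5, p=1/3), where X is the number of failures before the r-th success:
Var(X) = 30
Var(-3X - 5) = (-3)² × Var(X) = 9 × 30 = 270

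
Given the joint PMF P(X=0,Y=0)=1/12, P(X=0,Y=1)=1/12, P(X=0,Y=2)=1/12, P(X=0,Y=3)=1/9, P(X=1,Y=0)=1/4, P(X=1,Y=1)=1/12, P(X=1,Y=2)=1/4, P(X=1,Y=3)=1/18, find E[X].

First find marginal of X:
P(X=0) = 13/36
P(X=1) = 23/36
E[X] = 0 × 13/36 + 1 × 23/36 = 23/36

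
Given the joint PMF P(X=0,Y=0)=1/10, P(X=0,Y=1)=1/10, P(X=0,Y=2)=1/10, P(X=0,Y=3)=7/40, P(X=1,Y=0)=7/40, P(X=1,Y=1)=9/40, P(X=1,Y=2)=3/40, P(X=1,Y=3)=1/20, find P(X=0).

P(X=0) = P(X=0,Y=0) + P(X=0,Y=1) + P(X=0,Y=2) + P(X=0,Y=3)
= 1/10 + 1/10 + 1/10 + 7/40
= 19/40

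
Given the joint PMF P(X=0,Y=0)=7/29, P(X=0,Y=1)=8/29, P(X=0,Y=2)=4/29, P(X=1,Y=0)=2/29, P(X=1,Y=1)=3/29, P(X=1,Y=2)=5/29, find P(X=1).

P(X=1) = P(X=1,Y=0) + P(X=1,Y=1) + P(X=1,Y=2)
= 2/29 + 3/29 + 5/29
= 10/29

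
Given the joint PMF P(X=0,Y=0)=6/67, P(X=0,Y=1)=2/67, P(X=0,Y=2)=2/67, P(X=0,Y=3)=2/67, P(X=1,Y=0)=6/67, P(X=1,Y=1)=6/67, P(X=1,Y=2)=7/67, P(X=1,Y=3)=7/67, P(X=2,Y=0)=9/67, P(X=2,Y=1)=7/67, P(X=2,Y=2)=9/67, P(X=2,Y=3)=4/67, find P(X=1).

P(X=1) = P(X=1,Y=0) + P(X=1,Y=1) + P(X=1,Y=2) + P(X=1,Y=3)
= 6/67 + 6/67 + 7/67 + 7/67
= 26/67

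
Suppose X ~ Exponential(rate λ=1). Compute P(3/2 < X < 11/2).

P(3/2 < X < 11/2) = ∫_{3/2}^{11/2} f(x) dx
where f(x) = e^{- x}
= - \frac{1 - e^{4}}{e^{\frac{11}{2}}}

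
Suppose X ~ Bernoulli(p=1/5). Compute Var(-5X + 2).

For X ~ Bernoulli(p=1/5):
Var(X) = \frac{4}{25}
Var(-5X + 2) = (-5)² × Var(X) = 25 × \frac{4}{25} = 4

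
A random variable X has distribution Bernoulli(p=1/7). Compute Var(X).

For X ~ Bernoulli(p=1/7):
Var(X) = \frac{6}{49}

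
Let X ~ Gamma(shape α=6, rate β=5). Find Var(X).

For X ~ Gamma(shape α=6, rate β=5):
Var(X) = \frac{6}{25}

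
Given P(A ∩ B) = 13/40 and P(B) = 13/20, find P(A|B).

P(A|B) = P(A ∩ B) / P(B)
= (13/40) / (13/20)
= 1/2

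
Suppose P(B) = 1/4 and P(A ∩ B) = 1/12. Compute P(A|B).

P(A|B) = P(A ∩ B) / P(B)
= (1/12) / (1/4)
= 1/3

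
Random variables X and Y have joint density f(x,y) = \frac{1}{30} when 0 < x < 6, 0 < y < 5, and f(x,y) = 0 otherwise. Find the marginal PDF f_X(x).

f_X(x) = ∫_0^5 f(x,y) dy
= ∫_0^5 \frac{1}{30} dy
= \frac{1}{6} for 0 < x < 6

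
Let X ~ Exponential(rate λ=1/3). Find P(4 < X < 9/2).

P(4 < X < 9/2) = ∫_{4}^{9/2} f(x) dx
where f(x) = \frac{e^{- \frac{x}{3}}}{3}
= - \frac{1}{e^{\frac{3}{2}}} + e^{- \frac{4}{3}}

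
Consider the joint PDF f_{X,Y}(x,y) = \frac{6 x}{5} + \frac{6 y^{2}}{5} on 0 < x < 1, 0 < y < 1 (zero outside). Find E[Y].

E[Y] = ∫_0^1 ∫_0^1 y × f(x,y) dx dy
= \frac{3}{5}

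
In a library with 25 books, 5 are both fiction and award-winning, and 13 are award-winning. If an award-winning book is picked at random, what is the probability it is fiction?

P(A ∩ B) = 5/25 = 1/5
P(B) = 13/25
P(A|B) = P(A ∩ B) / P(B) = (1/5) / (13/25) = 5/13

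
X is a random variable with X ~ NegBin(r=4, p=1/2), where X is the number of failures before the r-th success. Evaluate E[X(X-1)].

E[X(X-1)] = E[X² - X] = E[X²] - E[X]
E[X] = 4
E[X²] = Var(X) + (E[X])² = 8 + (4)² = 24
E[X(X-1)] = 24 - 4 = 20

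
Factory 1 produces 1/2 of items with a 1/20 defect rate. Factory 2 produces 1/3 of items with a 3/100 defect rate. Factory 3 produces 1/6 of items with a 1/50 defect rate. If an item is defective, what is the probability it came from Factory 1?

Using Bayes' theorem:
P(F1) = 1/2, P(D|F1) = 1/20
P(F2) = 1/3, P(D|F2) = 3/100
P(F3) = 1/6, P(D|F3) = 1/50
P(D) = P(D|F1)P(F1) + P(D|F2)P(F2) + P(D|F3)P(F3)
     = \frac{23}{600}
P(F1|D) = P(D|F1)P(F1) / P(D)
= \frac{15}{23}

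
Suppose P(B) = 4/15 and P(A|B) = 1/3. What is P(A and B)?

By definition, P(A|B) = P(A ∩ B) / P(B)
So P(A ∩ B) = P(A|B) × P(B)
= 1/3 × 4/15
= 4/45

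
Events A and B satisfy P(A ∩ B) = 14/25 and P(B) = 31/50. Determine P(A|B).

P(A|B) = P(A ∩ B) / P(B)
= (14/25) / (31/50)
= 28/31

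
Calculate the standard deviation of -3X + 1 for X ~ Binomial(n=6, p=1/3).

For X ~ Binomial(n=6, p=1/3):
Var(X) = \frac{4}{3}
SD(X) = √(Var(X)) = √(\frac{4}{3}) = \frac{2 \sqrt{3}}{3}
SD(-3X + 1) = |-3| × SD(X) = 3 × \frac{2 \sqrt{3}}{3} = 2 \sqrt{3}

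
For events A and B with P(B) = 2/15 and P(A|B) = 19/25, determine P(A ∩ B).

By definition, P(A|B) = P(A ∩ B) / P(B)
So P(A ∩ B) = P(A|B) × P(B)
= 19/25 × 2/15
= 38/375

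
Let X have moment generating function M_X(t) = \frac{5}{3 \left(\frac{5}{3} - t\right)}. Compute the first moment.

To find E[X], compute M^(1)(0):
M^(1)(t) = \frac{5}{3 \left(\frac{5}{3} - t\right)^{2}}
M^(1)(0) = \frac{3}{5}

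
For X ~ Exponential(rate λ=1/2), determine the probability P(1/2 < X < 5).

P(1/2 < X < 5) = ∫_{1/2}^{5} f(x) dx
where f(x) = \frac{e^{- \frac{x}{2}}}{2}
= - \frac{1}{e^{\frac{5}{2}}} + e^{- \frac{1}{4}}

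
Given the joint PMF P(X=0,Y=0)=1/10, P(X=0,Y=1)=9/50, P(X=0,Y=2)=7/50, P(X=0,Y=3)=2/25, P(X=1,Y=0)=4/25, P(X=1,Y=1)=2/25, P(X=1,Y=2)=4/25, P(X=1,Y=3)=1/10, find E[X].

First find marginal of X:
P(X=0) = 1/2
P(X=1) = 1/2
E[X] = 0 × 1/2 + 1 × 1/2 = 1/2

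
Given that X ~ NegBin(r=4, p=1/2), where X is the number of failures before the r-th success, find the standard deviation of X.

For X ~ NegBin(r=4, p=1/2), where X is the number of failures before the r-th success:
Var(X) = 8
SD(X) = √(Var(X)) = √(8) = 2 \sqrt{2}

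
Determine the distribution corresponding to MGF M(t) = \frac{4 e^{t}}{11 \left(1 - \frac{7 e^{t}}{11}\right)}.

The MGF M(t) = \frac{4 e^{t}}{11 \left(1 - \frac{7 e^{t}}{11}\right)} is the standard form for the Geometric distribution.
Comparing with the known MGF formula identifies: Geometric(p=4/11), X = trial number of first success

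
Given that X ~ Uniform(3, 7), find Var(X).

For X ~ Uniform(3, 7):
Var(X) = \frac{4}{3}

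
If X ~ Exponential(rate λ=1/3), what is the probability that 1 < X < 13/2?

P(1 < X < 13/2) = ∫_{1}^{13/2} f(x) dx
where f(x) = \frac{e^{- \frac{x}{3}}}{3}
= - \frac{1}{e^{\frac{13}{6}}} + e^{- \frac{1}{3}}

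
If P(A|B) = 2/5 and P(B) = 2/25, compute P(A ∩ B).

By definition, P(A|B) = P(A ∩ B) / P(B)
So P(A ∩ B) = P(A|B) × P(B)
= 2/5 × 2/25
= 4/125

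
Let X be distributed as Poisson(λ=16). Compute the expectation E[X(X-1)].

E[X(X-1)] = E[X² - X] = E[X²] - E[X]
E[X] = 16
E[X²] = Var(X) + (E[X])² = 16 + (16)² = 272
E[X(X-1)] = 272 - 16 = 256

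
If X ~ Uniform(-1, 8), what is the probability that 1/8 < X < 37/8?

P(1/8 < X < 37/8) = ∫_{1/8}^{37/8} f(x) dx
where f(x) = \frac{1}{9}
= \frac{1}{2}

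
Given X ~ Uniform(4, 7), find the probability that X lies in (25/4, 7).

P(25/4 < X < 7) = ∫_{25/4}^{7} f(x) dx
where f(x) = \frac{1}{3}
= \frac{1}{4}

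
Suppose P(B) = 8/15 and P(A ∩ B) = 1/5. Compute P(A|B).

P(A|B) = P(A ∩ B) / P(B)
= (1/5) / (8/15)
= 3/8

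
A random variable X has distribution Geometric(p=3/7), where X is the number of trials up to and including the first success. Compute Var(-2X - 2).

For X ~ Geometric(p=3/7), where X is the number of trials up to and including the first success:
Var(X) = \frac{28}{9}
Var(-2X - 2) = (-2)² × Var(X) = 4 × \frac{28}{9} = \frac{112}{9}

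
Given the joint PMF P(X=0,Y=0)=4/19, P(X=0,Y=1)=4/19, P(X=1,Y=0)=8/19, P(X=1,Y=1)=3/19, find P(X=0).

P(X=0) = P(X=0,Y=0) + P(X=0,Y=1)
= 4/19 + 4/19
= 8/19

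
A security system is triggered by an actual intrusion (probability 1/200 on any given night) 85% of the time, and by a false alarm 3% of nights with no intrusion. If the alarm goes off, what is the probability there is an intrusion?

Let D = the rare event, + = positive/flagged.
P(D) = 1/200
P(+|D) = 85/100 = 17/20
P(+|D') = 3/100
P(+) = P(+|D)P(D) + P(+|D')P(D')
     = \frac{17}{20} × \frac{1}{200} + \frac{3}{100} × \frac{199}{200}
     = \frac{341}{10000}
P(D|+) = P(+|D)P(D)/P(+) = \frac{85}{682}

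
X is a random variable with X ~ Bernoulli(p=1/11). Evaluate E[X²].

Using the identity E[X²] = Var(X) + (E[X])²:
E[X] = \frac{1}{11}
Var(X) = \frac{10}{121}
E[X²] = \frac{10}{121} + (\frac{1}{11})²
= \frac{1}{11}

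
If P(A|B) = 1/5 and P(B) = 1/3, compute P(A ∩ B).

By definition, P(A|B) = P(A ∩ B) / P(B)
So P(A ∩ B) = P(A|B) × P(B)
= 1/5 × 1/3
= 1/15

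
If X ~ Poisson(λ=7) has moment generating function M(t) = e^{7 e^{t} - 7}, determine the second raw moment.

To find E[X^2], compute M^(2)(0):
M^(1)(t) = 7 e^{t} e^{7 e^{t} - 7}
M^(2)(t) = 49 e^{2 t} e^{7 e^{t} - 7} + 7 e^{t} e^{7 e^{t} - 7}
M^(2)(0) = 56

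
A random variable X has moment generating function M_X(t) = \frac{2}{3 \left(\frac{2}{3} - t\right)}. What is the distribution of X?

The MGF M(t) = \frac{2}{3 \left(\frac{2}{3} - t\right)} is the standard form for the Exponential distribution.
Comparing with the known MGF formula identifies: Exponential(rate λ=2/3)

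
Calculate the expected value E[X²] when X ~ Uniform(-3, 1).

Using the identity E[X²] = Var(X) + (E[X])²:
E[X] = -1
Var(X) = \frac{4}{3}
E[X²] = \frac{4}{3} + (-1)²
= \frac{7}{3}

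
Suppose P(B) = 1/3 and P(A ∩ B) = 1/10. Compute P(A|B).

P(A|B) = P(A ∩ B) / P(B)
= (1/10) / (1/3)
= 3/10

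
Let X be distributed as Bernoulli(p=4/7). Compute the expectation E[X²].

Using the identity E[X²] = Var(X) + (E[X])²:
E[X] = \frac{4}{7}
Var(X) = \frac{12}{49}
E[X²] = \frac{12}{49} + (\frac{4}{7})²
= \frac{4}{7}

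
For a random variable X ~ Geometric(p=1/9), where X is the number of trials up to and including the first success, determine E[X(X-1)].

E[X(X-1)] = E[X² - X] = E[X²] - E[X]
E[X] = 9
E[X²] = Var(X) + (E[X])² = 72 + (9)² = 153
E[X(X-1)] = 153 - 9 = 144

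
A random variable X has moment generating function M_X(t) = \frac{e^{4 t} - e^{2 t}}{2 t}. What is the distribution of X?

The MGF M(t) = \frac{e^{4 t} - e^{2 t}}{2 t} is the standard form for the Uniform distribution.
Comparing with the known MGF formula identifies: Uniform(2, 4)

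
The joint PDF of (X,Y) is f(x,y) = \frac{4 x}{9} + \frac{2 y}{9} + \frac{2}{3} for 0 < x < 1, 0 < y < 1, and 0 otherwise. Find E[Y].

E[Y] = ∫_0^1 ∫_0^1 y × f(x,y) dx dy
= \frac{14}{27}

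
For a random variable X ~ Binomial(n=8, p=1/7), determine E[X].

For X ~ Binomial(n=8, p=1/7), the expected value is:
E[X] = \frac{8}{7}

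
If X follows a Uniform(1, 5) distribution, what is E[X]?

For X ~ Uniform(1, 5), the expected value is:
E[X] = 3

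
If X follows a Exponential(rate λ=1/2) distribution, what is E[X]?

For X ~ Exponential(rate λ=1/2), the expected value is:
E[X] = 2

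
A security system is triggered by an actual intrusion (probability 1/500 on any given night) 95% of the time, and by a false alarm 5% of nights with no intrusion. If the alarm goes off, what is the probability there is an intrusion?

Let D = the rare event, + = positive/flagged.
P(D) = 1/500
P(+|D) = 95/100 = 19/20
P(+|D') = 5/100 = 1/20
P(+) = P(+|D)P(D) + P(+|D')P(D')
     = \frac{19}{20} × \frac{1}{500} + \frac{1}{20} × \frac{499}{500}
     = \frac{259}{5000}
P(D|+) = P(+|D)P(D)/P(+) = \frac{19}{518}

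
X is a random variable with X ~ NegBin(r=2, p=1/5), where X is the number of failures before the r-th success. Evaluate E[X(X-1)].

E[X(X-1)] = E[X² - X] = E[X²] - E[X]
E[X] = 8
E[X²] = Var(X) + (E[X])² = 40 + (8)² = 104
E[X(X-1)] = 104 - 8 = 96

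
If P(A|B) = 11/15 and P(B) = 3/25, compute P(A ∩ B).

By definition, P(A|B) = P(A ∩ B) / P(B)
So P(A ∩ B) = P(A|B) × P(B)
= 11/15 × 3/25
= 11/125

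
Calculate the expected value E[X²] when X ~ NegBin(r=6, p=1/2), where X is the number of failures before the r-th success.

Using the identity E[X²] = Var(X) + (E[X])²:
E[X] = 6
Var(X) = 12
E[X²] = 12 + (6)²
= 48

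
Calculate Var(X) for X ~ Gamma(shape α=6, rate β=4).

For X ~ Gamma(shape α=6, rate β=4):
Var(X) = \frac{3}{8}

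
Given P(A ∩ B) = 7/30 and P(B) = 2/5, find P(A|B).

P(A|B) = P(A ∩ B) / P(B)
= (7/30) / (2/5)
= 7/12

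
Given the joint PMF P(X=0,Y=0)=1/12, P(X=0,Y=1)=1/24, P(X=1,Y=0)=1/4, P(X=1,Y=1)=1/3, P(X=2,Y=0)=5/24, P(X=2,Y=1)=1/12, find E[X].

First find marginal of X:
P(X=0) = 1/8
P(X=1) = 7/12
P(X=2) = 7/24
E[X] = 0 × 1/8 + 1 × 7/12 + 2 × 7/24 = 7/6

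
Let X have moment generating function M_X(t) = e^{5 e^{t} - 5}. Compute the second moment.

To find E[X^2], compute M^(2)(0):
M^(1)(t) = 5 e^{t} e^{5 e^{t} - 5}
M^(2)(t) = 25 e^{2 t} e^{5 e^{t} - 5} + 5 e^{t} e^{5 e^{t} - 5}
M^(2)(0) = 30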